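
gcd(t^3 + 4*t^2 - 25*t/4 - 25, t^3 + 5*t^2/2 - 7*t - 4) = t + 4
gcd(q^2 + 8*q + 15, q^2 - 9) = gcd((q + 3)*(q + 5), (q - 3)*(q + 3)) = q + 3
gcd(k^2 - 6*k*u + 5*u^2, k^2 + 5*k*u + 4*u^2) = 1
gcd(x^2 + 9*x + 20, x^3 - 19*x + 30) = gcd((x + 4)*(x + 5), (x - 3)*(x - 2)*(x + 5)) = x + 5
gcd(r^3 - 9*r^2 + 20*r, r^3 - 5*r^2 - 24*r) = r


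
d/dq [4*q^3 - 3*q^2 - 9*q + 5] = 12*q^2 - 6*q - 9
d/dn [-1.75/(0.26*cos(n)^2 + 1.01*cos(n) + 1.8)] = -(0.91*cos(n) + 1.7675)*sin(n)/(0.26*cos(n)^2 + 1.01*cos(n) + 1.8)^2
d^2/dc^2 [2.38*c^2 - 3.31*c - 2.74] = 4.76000000000000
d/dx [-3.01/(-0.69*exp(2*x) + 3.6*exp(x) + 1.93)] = (10.836 - 4.1538*exp(x))*exp(x)/(-0.69*exp(2*x) + 3.6*exp(x) + 1.93)^2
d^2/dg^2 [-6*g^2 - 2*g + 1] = -12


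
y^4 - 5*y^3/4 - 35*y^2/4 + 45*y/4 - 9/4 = (y - 3)*(y - 1)*(y - 1/4)*(y + 3)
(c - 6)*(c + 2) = c^2 - 4*c - 12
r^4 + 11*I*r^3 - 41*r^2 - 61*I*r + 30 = (r + I)*(r + 2*I)*(r + 3*I)*(r + 5*I)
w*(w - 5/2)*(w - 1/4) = w^3 - 11*w^2/4 + 5*w/8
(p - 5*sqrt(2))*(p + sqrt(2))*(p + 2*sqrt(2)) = p^3 - 2*sqrt(2)*p^2 - 26*p - 20*sqrt(2)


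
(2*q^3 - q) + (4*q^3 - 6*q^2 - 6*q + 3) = 6*q^3 - 6*q^2 - 7*q + 3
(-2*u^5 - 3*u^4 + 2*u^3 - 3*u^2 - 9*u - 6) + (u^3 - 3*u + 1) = -2*u^5 - 3*u^4 + 3*u^3 - 3*u^2 - 12*u - 5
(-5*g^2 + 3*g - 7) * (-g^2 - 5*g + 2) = 5*g^4 + 22*g^3 - 18*g^2 + 41*g - 14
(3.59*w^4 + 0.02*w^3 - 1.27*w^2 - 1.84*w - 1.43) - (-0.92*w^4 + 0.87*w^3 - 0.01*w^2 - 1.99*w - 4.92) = 4.51*w^4 - 0.85*w^3 - 1.26*w^2 + 0.15*w + 3.49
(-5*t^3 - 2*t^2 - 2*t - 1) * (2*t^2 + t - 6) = -10*t^5 - 9*t^4 + 24*t^3 + 8*t^2 + 11*t + 6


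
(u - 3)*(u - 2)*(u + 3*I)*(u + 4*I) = u^4 - 5*u^3 + 7*I*u^3 - 6*u^2 - 35*I*u^2 + 60*u + 42*I*u - 72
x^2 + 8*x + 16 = (x + 4)^2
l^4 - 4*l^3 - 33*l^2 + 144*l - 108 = (l - 6)*(l - 3)*(l - 1)*(l + 6)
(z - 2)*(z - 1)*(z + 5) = z^3 + 2*z^2 - 13*z + 10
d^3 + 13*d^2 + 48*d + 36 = (d + 1)*(d + 6)^2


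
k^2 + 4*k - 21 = (k - 3)*(k + 7)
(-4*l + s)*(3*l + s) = -12*l^2 - l*s + s^2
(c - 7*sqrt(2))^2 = c^2 - 14*sqrt(2)*c + 98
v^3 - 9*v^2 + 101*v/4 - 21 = (v - 4)*(v - 7/2)*(v - 3/2)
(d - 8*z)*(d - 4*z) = d^2 - 12*d*z + 32*z^2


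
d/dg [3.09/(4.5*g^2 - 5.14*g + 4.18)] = (15.8826 - 27.81*g)/(4.5*g^2 - 5.14*g + 4.18)^2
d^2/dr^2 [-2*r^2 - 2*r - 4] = -4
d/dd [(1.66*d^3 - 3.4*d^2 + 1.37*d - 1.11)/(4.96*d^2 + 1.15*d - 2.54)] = (8.2336*d^4 + 3.818*d^3 - 23.3544*d^2 + 28.2832*d - 2.2033)/(24.6016*d^4 + 11.408*d^3 - 23.8743*d^2 - 5.842*d + 6.4516)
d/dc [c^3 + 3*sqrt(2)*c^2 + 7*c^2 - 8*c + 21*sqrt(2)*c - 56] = 3*c^2 + 6*sqrt(2)*c + 14*c - 8 + 21*sqrt(2)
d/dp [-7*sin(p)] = -7*cos(p)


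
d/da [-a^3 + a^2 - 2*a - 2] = -3*a^2 + 2*a - 2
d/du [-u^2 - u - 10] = -2*u - 1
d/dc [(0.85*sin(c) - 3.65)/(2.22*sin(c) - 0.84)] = 7.389*cos(c)/(2.22*sin(c) - 0.84)^2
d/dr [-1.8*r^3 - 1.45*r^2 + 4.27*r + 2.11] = -5.4*r^2 - 2.9*r + 4.27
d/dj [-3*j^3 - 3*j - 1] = -9*j^2 - 3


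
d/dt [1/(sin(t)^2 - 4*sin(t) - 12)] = 2*(2 - sin(t))*cos(t)/((sin(t) - 6)^2*(sin(t) + 2)^2)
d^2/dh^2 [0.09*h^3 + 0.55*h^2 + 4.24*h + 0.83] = 0.54*h + 1.1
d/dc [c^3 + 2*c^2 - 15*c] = 3*c^2 + 4*c - 15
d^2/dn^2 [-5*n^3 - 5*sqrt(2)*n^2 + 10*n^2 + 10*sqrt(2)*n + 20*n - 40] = -30*n - 10*sqrt(2) + 20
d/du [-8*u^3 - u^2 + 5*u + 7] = -24*u^2 - 2*u + 5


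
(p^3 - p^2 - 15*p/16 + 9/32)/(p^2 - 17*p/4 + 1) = (8*p^2 - 6*p - 9)/(8*(p - 4))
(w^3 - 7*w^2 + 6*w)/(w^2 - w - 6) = w*(-w^2 + 7*w - 6)/(-w^2 + w + 6)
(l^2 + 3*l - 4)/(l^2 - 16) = (l - 1)/(l - 4)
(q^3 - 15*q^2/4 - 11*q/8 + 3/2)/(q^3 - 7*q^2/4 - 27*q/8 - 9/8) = (2*q^2 - 9*q + 4)/(2*q^2 - 5*q - 3)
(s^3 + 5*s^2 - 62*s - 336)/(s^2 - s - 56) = s + 6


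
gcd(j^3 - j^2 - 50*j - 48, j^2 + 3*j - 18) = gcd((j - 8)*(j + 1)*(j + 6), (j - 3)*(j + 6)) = j + 6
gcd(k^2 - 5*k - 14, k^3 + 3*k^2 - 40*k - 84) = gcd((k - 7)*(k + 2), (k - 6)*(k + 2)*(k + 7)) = k + 2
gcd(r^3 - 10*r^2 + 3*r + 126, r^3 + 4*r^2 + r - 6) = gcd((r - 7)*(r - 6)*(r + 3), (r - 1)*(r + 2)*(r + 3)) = r + 3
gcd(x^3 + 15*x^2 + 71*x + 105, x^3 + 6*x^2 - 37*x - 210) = x^2 + 12*x + 35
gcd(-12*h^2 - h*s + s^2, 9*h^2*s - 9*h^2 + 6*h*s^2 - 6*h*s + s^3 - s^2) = 3*h + s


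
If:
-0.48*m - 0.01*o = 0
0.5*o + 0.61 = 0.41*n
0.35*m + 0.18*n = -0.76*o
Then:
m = 0.01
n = 1.15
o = -0.28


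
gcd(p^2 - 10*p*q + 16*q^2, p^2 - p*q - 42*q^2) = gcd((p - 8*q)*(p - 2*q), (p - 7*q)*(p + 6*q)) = 1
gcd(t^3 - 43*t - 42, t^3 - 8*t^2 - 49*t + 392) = t - 7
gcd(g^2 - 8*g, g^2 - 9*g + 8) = g - 8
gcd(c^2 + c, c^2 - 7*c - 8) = c + 1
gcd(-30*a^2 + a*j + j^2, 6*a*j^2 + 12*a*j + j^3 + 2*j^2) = 6*a + j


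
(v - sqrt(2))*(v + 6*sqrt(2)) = v^2 + 5*sqrt(2)*v - 12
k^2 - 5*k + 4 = (k - 4)*(k - 1)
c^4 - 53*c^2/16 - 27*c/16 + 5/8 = (c - 2)*(c - 1/4)*(c + 1)*(c + 5/4)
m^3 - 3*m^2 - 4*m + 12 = (m - 3)*(m - 2)*(m + 2)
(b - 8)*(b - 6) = b^2 - 14*b + 48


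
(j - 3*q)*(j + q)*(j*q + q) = j^3*q - 2*j^2*q^2 + j^2*q - 3*j*q^3 - 2*j*q^2 - 3*q^3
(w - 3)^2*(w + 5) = w^3 - w^2 - 21*w + 45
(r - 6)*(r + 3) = r^2 - 3*r - 18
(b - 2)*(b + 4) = b^2 + 2*b - 8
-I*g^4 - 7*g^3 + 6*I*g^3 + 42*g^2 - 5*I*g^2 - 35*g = g*(g - 5)*(g - 7*I)*(-I*g + I)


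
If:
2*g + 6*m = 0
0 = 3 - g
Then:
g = 3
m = -1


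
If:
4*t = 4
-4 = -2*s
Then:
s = 2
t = 1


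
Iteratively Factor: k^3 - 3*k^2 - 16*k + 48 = (k + 4)*(k^2 - 7*k + 12) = (k - 3)*(k + 4)*(k - 4)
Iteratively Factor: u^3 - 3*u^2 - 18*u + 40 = (u - 2)*(u^2 - u - 20) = (u - 2)*(u + 4)*(u - 5)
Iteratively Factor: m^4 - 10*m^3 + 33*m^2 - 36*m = (m)*(m^3 - 10*m^2 + 33*m - 36) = m*(m - 3)*(m^2 - 7*m + 12) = m*(m - 3)^2*(m - 4)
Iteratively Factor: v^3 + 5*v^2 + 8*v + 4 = (v + 2)*(v^2 + 3*v + 2) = (v + 2)^2*(v + 1)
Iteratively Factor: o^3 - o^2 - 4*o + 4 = (o - 1)*(o^2 - 4) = (o - 1)*(o + 2)*(o - 2)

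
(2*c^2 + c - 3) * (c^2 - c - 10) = 2*c^4 - c^3 - 24*c^2 - 7*c + 30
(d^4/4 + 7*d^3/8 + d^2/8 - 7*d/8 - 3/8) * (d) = d^5/4 + 7*d^4/8 + d^3/8 - 7*d^2/8 - 3*d/8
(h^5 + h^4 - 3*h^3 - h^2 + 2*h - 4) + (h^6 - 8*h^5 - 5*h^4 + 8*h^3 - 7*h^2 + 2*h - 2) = h^6 - 7*h^5 - 4*h^4 + 5*h^3 - 8*h^2 + 4*h - 6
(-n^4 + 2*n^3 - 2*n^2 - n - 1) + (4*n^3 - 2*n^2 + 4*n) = -n^4 + 6*n^3 - 4*n^2 + 3*n - 1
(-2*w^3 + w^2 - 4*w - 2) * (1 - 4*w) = 8*w^4 - 6*w^3 + 17*w^2 + 4*w - 2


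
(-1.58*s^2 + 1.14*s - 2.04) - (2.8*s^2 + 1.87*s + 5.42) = -4.38*s^2 - 0.73*s - 7.46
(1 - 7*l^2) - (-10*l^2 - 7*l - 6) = 3*l^2 + 7*l + 7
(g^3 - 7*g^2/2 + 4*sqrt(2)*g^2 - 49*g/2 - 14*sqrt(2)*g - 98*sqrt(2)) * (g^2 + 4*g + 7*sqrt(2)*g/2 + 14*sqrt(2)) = g^5 + g^4/2 + 15*sqrt(2)*g^4/2 - 21*g^3/2 + 15*sqrt(2)*g^3/4 - 1155*sqrt(2)*g^2/4 - 84*g^2 - 1078*g - 735*sqrt(2)*g - 2744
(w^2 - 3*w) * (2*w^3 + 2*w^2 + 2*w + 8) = 2*w^5 - 4*w^4 - 4*w^3 + 2*w^2 - 24*w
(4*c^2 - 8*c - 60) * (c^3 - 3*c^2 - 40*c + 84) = 4*c^5 - 20*c^4 - 196*c^3 + 836*c^2 + 1728*c - 5040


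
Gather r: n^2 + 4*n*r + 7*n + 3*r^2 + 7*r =n^2 + 7*n + 3*r^2 + r*(4*n + 7)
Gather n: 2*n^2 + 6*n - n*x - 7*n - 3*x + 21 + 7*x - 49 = 2*n^2 + n*(-x - 1) + 4*x - 28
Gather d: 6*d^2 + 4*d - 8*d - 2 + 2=6*d^2 - 4*d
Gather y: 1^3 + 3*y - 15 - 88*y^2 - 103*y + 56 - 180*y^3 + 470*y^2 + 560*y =-180*y^3 + 382*y^2 + 460*y + 42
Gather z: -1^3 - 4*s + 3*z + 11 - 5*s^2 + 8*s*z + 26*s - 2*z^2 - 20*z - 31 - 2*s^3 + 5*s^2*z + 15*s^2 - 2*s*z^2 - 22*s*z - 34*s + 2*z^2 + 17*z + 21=-2*s^3 + 10*s^2 - 2*s*z^2 - 12*s + z*(5*s^2 - 14*s)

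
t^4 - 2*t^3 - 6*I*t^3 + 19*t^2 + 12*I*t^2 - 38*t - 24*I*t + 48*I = (t - 2)*(t - 8*I)*(t - I)*(t + 3*I)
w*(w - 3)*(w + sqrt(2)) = w^3 - 3*w^2 + sqrt(2)*w^2 - 3*sqrt(2)*w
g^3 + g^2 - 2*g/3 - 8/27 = (g - 2/3)*(g + 1/3)*(g + 4/3)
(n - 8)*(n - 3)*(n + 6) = n^3 - 5*n^2 - 42*n + 144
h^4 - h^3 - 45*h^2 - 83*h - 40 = (h - 8)*(h + 1)^2*(h + 5)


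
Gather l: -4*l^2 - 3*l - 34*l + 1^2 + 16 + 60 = -4*l^2 - 37*l + 77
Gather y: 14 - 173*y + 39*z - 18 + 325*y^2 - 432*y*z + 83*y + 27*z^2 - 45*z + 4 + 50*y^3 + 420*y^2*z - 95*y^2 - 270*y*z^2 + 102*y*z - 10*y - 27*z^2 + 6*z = 50*y^3 + y^2*(420*z + 230) + y*(-270*z^2 - 330*z - 100)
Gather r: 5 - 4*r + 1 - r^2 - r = -r^2 - 5*r + 6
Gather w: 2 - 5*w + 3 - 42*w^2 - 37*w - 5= -42*w^2 - 42*w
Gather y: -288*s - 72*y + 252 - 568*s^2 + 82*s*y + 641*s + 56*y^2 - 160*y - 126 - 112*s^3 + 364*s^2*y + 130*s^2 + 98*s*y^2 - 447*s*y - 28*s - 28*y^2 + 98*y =-112*s^3 - 438*s^2 + 325*s + y^2*(98*s + 28) + y*(364*s^2 - 365*s - 134) + 126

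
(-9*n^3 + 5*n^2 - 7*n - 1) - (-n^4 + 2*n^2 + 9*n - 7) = n^4 - 9*n^3 + 3*n^2 - 16*n + 6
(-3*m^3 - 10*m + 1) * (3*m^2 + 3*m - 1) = -9*m^5 - 9*m^4 - 27*m^3 - 27*m^2 + 13*m - 1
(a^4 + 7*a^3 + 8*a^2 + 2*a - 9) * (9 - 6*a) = -6*a^5 - 33*a^4 + 15*a^3 + 60*a^2 + 72*a - 81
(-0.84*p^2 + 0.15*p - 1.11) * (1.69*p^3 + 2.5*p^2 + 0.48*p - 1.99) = -1.4196*p^5 - 1.8465*p^4 - 1.9041*p^3 - 1.0314*p^2 - 0.8313*p + 2.2089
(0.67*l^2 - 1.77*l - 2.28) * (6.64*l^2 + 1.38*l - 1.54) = 4.4488*l^4 - 10.8282*l^3 - 18.6136*l^2 - 0.420599999999999*l + 3.5112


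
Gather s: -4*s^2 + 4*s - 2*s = -4*s^2 + 2*s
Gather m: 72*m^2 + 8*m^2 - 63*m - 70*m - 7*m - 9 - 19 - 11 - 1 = 80*m^2 - 140*m - 40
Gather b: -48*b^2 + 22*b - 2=-48*b^2 + 22*b - 2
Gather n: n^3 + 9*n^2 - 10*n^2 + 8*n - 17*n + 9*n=n^3 - n^2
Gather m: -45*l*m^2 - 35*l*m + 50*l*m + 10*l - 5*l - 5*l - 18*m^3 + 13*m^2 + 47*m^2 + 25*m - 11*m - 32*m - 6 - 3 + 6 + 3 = -18*m^3 + m^2*(60 - 45*l) + m*(15*l - 18)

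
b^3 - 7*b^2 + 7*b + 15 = (b - 5)*(b - 3)*(b + 1)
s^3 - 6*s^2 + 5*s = s*(s - 5)*(s - 1)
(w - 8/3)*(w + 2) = w^2 - 2*w/3 - 16/3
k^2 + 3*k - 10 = (k - 2)*(k + 5)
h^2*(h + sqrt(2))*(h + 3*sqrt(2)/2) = h^4 + 5*sqrt(2)*h^3/2 + 3*h^2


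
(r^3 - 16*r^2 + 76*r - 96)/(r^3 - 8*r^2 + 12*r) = (r - 8)/r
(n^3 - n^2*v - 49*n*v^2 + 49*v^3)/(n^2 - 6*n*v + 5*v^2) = (-n^2 + 49*v^2)/(-n + 5*v)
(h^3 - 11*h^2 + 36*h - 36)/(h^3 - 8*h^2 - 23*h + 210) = (h^2 - 5*h + 6)/(h^2 - 2*h - 35)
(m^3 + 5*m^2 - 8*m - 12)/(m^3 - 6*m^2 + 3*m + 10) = (m + 6)/(m - 5)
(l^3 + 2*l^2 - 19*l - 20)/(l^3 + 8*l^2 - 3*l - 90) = (l^2 - 3*l - 4)/(l^2 + 3*l - 18)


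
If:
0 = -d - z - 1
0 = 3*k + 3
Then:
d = -z - 1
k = -1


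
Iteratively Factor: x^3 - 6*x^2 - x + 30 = (x - 3)*(x^2 - 3*x - 10) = (x - 3)*(x + 2)*(x - 5)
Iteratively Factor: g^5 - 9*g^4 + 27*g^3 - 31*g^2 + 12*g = (g)*(g^4 - 9*g^3 + 27*g^2 - 31*g + 12) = g*(g - 3)*(g^3 - 6*g^2 + 9*g - 4) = g*(g - 3)*(g - 1)*(g^2 - 5*g + 4) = g*(g - 3)*(g - 1)^2*(g - 4)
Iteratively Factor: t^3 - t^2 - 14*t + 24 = (t - 2)*(t^2 + t - 12) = (t - 3)*(t - 2)*(t + 4)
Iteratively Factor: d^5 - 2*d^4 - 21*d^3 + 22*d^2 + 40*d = (d - 5)*(d^4 + 3*d^3 - 6*d^2 - 8*d) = (d - 5)*(d + 4)*(d^3 - d^2 - 2*d) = d*(d - 5)*(d + 4)*(d^2 - d - 2) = d*(d - 5)*(d - 2)*(d + 4)*(d + 1)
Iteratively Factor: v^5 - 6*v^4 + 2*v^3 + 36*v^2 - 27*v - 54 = (v - 3)*(v^4 - 3*v^3 - 7*v^2 + 15*v + 18) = (v - 3)^2*(v^3 - 7*v - 6) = (v - 3)^3*(v^2 + 3*v + 2) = (v - 3)^3*(v + 2)*(v + 1)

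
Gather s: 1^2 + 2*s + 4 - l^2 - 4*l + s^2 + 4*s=-l^2 - 4*l + s^2 + 6*s + 5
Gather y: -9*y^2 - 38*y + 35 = -9*y^2 - 38*y + 35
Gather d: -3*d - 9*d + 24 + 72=96 - 12*d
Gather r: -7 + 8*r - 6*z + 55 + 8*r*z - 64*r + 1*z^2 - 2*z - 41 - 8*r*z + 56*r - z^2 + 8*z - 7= 0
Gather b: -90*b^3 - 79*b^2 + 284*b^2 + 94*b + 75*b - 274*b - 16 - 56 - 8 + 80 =-90*b^3 + 205*b^2 - 105*b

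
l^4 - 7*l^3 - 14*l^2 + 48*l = l*(l - 8)*(l - 2)*(l + 3)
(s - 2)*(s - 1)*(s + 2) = s^3 - s^2 - 4*s + 4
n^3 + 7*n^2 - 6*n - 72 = (n - 3)*(n + 4)*(n + 6)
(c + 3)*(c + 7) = c^2 + 10*c + 21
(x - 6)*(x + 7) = x^2 + x - 42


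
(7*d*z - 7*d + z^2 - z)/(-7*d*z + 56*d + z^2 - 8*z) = (-7*d*z + 7*d - z^2 + z)/(7*d*z - 56*d - z^2 + 8*z)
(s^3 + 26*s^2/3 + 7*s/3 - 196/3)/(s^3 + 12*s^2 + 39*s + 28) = (s - 7/3)/(s + 1)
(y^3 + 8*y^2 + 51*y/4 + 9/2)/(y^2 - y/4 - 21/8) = 2*(2*y^2 + 13*y + 6)/(4*y - 7)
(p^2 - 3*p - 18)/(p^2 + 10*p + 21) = (p - 6)/(p + 7)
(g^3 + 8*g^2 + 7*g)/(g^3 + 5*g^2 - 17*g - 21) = g/(g - 3)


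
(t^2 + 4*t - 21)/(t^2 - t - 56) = (t - 3)/(t - 8)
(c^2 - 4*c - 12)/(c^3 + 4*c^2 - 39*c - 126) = (c + 2)/(c^2 + 10*c + 21)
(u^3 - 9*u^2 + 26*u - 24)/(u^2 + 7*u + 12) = (u^3 - 9*u^2 + 26*u - 24)/(u^2 + 7*u + 12)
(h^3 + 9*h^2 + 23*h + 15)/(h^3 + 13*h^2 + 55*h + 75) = (h + 1)/(h + 5)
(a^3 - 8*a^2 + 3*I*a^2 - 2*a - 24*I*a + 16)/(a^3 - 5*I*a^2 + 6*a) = (a^2 + 2*a*(-4 + I) - 16*I)/(a*(a - 6*I))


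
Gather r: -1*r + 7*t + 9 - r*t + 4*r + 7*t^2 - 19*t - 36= r*(3 - t) + 7*t^2 - 12*t - 27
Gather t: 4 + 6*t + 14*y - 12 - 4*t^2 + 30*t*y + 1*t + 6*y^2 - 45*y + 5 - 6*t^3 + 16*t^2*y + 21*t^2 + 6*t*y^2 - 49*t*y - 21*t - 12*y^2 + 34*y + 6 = -6*t^3 + t^2*(16*y + 17) + t*(6*y^2 - 19*y - 14) - 6*y^2 + 3*y + 3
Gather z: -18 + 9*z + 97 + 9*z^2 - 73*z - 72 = 9*z^2 - 64*z + 7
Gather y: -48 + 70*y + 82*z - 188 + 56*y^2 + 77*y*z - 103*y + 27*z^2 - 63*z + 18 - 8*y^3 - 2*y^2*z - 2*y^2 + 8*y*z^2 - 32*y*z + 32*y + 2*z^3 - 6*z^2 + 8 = -8*y^3 + y^2*(54 - 2*z) + y*(8*z^2 + 45*z - 1) + 2*z^3 + 21*z^2 + 19*z - 210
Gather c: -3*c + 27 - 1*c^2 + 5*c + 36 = -c^2 + 2*c + 63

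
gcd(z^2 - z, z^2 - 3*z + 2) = z - 1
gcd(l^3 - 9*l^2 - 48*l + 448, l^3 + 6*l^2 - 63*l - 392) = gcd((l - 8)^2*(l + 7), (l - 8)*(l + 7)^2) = l^2 - l - 56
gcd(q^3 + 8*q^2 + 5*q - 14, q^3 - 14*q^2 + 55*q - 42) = q - 1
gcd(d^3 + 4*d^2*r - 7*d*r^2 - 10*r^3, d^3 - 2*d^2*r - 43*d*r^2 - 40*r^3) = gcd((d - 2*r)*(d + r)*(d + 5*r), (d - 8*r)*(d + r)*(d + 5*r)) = d^2 + 6*d*r + 5*r^2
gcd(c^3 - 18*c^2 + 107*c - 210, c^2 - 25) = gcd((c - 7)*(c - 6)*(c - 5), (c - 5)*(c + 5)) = c - 5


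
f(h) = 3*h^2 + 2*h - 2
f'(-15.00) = -88.00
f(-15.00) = 643.00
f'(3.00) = 20.00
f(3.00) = 31.00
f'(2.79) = 18.74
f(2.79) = 26.93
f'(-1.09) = -4.54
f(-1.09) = -0.62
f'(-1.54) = -7.24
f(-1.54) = 2.03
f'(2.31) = 15.86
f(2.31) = 18.63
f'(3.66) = 23.96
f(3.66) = 45.51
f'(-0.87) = -3.22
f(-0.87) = -1.47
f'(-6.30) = -35.80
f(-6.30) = 104.47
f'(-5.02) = -28.12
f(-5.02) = 63.56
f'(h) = 6*h + 2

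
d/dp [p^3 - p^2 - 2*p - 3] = 3*p^2 - 2*p - 2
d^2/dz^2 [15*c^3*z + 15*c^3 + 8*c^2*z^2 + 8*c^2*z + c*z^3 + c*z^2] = 2*c*(8*c + 3*z + 1)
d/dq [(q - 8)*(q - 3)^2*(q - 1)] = 4*q^3 - 45*q^2 + 142*q - 129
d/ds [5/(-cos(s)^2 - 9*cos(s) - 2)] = -5*(2*cos(s) + 9)*sin(s)/(cos(s)^2 + 9*cos(s) + 2)^2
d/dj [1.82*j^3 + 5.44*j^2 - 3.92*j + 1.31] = 5.46*j^2 + 10.88*j - 3.92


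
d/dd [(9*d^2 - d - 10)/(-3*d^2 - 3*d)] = -10/(3*d^2)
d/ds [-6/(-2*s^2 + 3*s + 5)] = 6*(3 - 4*s)/(-2*s^2 + 3*s + 5)^2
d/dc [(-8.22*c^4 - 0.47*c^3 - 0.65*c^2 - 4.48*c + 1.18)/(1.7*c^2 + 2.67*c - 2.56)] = (-27.948*c^5 - 66.6412*c^4 + 81.663*c^3 + 9.4901*c^2 - 0.684*c + 8.3182)/(2.89*c^4 + 9.078*c^3 - 1.5751*c^2 - 13.6704*c + 6.5536)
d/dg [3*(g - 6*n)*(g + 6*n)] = 6*g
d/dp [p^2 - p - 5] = 2*p - 1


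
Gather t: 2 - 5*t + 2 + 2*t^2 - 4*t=2*t^2 - 9*t + 4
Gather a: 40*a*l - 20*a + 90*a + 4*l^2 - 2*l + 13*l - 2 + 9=a*(40*l + 70) + 4*l^2 + 11*l + 7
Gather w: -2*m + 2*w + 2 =-2*m + 2*w + 2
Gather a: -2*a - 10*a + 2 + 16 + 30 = 48 - 12*a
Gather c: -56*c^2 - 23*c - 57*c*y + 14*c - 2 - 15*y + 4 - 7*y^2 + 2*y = -56*c^2 + c*(-57*y - 9) - 7*y^2 - 13*y + 2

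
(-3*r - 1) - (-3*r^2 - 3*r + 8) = 3*r^2 - 9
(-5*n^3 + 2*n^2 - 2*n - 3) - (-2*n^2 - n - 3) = -5*n^3 + 4*n^2 - n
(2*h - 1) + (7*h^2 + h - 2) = 7*h^2 + 3*h - 3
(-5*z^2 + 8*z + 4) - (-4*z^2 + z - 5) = -z^2 + 7*z + 9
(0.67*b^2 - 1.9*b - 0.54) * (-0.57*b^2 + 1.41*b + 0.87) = -0.3819*b^4 + 2.0277*b^3 - 1.7883*b^2 - 2.4144*b - 0.4698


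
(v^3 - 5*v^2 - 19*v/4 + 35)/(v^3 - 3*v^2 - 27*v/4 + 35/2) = (v - 4)/(v - 2)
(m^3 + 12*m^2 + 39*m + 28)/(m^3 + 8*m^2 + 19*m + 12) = (m + 7)/(m + 3)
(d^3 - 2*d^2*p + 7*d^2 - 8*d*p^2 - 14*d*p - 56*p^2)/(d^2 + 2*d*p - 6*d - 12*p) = (d^2 - 4*d*p + 7*d - 28*p)/(d - 6)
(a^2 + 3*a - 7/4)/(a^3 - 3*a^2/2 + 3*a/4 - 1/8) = 2*(2*a + 7)/(4*a^2 - 4*a + 1)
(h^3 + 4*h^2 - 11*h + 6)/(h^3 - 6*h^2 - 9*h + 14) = (h^2 + 5*h - 6)/(h^2 - 5*h - 14)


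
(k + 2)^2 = k^2 + 4*k + 4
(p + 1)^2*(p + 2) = p^3 + 4*p^2 + 5*p + 2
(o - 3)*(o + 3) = o^2 - 9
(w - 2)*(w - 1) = w^2 - 3*w + 2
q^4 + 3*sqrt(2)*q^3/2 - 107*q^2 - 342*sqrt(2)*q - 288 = (q - 8*sqrt(2))*(q + sqrt(2)/2)*(q + 3*sqrt(2))*(q + 6*sqrt(2))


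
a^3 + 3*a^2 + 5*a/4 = a*(a + 1/2)*(a + 5/2)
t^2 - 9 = (t - 3)*(t + 3)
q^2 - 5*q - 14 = (q - 7)*(q + 2)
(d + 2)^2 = d^2 + 4*d + 4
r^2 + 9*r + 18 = (r + 3)*(r + 6)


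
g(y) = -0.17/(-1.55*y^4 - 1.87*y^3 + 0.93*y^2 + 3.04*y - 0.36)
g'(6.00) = -0.00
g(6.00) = 0.00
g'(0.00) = 3.99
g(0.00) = 0.47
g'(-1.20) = 0.08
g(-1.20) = 0.06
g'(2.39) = -0.00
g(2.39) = 0.00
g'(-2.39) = 0.01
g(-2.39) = 0.01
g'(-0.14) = 0.78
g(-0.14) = 0.22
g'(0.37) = 0.76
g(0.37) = -0.22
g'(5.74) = -0.00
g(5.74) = 0.00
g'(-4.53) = 0.00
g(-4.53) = 0.00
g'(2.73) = -0.00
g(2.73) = 0.00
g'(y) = -0.17*(6.2*y^3 + 5.61*y^2 - 1.86*y - 3.04)/(-1.55*y^4 - 1.87*y^3 + 0.93*y^2 + 3.04*y - 0.36)^2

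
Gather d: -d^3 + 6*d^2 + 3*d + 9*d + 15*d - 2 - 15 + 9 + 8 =-d^3 + 6*d^2 + 27*d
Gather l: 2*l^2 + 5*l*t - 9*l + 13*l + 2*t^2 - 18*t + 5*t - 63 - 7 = 2*l^2 + l*(5*t + 4) + 2*t^2 - 13*t - 70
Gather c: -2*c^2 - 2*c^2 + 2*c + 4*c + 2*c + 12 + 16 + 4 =-4*c^2 + 8*c + 32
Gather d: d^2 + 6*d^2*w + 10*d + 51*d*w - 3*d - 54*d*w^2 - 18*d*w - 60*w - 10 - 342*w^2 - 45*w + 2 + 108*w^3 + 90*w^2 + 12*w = d^2*(6*w + 1) + d*(-54*w^2 + 33*w + 7) + 108*w^3 - 252*w^2 - 93*w - 8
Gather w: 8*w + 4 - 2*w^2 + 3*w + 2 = -2*w^2 + 11*w + 6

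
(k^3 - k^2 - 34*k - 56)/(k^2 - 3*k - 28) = k + 2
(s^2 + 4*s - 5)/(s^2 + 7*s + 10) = (s - 1)/(s + 2)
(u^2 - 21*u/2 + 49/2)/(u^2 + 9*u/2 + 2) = (2*u^2 - 21*u + 49)/(2*u^2 + 9*u + 4)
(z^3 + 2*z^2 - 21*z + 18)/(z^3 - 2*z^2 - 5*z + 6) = (z + 6)/(z + 2)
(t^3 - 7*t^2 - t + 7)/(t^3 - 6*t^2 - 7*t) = (t - 1)/t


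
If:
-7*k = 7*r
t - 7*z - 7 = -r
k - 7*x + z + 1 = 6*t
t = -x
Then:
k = -4*z - 4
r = 4*z + 4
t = 3*z + 3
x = -3*z - 3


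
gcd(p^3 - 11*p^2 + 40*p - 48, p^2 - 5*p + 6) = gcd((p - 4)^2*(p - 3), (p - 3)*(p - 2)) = p - 3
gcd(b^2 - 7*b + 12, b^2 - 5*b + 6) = b - 3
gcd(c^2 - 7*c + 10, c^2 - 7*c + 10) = c^2 - 7*c + 10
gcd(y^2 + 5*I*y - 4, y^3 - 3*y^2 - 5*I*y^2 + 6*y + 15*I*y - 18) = y + I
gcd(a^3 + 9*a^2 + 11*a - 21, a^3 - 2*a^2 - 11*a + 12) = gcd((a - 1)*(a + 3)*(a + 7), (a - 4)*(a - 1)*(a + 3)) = a^2 + 2*a - 3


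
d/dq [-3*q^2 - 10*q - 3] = -6*q - 10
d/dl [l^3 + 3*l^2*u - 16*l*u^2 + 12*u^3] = 3*l^2 + 6*l*u - 16*u^2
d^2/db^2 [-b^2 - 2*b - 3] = -2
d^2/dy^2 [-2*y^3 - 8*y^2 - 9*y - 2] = -12*y - 16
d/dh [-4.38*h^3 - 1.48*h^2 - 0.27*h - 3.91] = -13.14*h^2 - 2.96*h - 0.27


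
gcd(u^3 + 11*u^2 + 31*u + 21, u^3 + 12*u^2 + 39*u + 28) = u^2 + 8*u + 7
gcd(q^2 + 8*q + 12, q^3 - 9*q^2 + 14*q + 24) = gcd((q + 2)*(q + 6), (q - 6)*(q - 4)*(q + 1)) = 1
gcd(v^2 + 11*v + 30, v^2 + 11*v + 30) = v^2 + 11*v + 30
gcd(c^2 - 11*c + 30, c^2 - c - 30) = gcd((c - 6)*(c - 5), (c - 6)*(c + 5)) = c - 6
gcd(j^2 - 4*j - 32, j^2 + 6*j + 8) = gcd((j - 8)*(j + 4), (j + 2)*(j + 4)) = j + 4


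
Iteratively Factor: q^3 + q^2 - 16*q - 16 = (q + 1)*(q^2 - 16) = (q - 4)*(q + 1)*(q + 4)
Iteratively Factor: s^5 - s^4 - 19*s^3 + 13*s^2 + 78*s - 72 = (s + 3)*(s^4 - 4*s^3 - 7*s^2 + 34*s - 24) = (s + 3)^2*(s^3 - 7*s^2 + 14*s - 8) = (s - 1)*(s + 3)^2*(s^2 - 6*s + 8) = (s - 2)*(s - 1)*(s + 3)^2*(s - 4)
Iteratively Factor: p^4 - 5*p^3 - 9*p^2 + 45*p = (p - 5)*(p^3 - 9*p) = (p - 5)*(p - 3)*(p^2 + 3*p) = p*(p - 5)*(p - 3)*(p + 3)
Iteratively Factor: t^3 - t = (t)*(t^2 - 1) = t*(t - 1)*(t + 1)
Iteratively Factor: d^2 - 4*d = (d - 4)*(d)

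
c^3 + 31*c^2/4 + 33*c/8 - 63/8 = (c - 3/4)*(c + 3/2)*(c + 7)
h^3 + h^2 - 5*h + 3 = (h - 1)^2*(h + 3)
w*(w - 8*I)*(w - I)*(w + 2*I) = w^4 - 7*I*w^3 + 10*w^2 - 16*I*w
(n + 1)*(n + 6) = n^2 + 7*n + 6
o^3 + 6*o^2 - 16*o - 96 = (o - 4)*(o + 4)*(o + 6)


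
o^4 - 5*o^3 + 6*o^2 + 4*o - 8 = (o - 2)^3*(o + 1)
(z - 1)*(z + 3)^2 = z^3 + 5*z^2 + 3*z - 9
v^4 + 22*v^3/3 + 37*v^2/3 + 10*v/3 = v*(v + 1/3)*(v + 2)*(v + 5)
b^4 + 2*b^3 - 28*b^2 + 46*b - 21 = (b - 3)*(b - 1)^2*(b + 7)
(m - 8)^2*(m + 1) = m^3 - 15*m^2 + 48*m + 64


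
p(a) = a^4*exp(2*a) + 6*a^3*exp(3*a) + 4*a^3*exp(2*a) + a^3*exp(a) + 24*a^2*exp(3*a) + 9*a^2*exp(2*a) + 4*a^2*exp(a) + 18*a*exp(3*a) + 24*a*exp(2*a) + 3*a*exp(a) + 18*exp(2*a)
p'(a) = 2*a^4*exp(2*a) + 18*a^3*exp(3*a) + 12*a^3*exp(2*a) + a^3*exp(a) + 90*a^2*exp(3*a) + 30*a^2*exp(2*a) + 7*a^2*exp(a) + 102*a*exp(3*a) + 66*a*exp(2*a) + 11*a*exp(a) + 18*exp(3*a) + 60*exp(2*a) + 3*exp(a)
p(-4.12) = -0.21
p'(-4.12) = 0.12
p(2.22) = 190671.69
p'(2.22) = 736697.99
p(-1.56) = 0.03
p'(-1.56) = -0.27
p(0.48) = 150.41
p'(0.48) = 655.94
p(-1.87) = 0.10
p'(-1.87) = -0.15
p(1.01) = 1459.83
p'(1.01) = 6144.37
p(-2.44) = 0.11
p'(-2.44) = 0.12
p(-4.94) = -0.26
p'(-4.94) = 0.00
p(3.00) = 3647212.78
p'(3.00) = 13538603.54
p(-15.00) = 0.00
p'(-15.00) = 0.00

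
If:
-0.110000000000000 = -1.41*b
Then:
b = 0.08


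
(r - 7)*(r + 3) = r^2 - 4*r - 21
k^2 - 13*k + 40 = (k - 8)*(k - 5)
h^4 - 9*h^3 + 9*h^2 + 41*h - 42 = (h - 7)*(h - 3)*(h - 1)*(h + 2)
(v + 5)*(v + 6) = v^2 + 11*v + 30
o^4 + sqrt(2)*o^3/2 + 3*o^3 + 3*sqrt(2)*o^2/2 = o^2*(o + 3)*(o + sqrt(2)/2)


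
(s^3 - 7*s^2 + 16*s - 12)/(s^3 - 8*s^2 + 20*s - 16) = (s - 3)/(s - 4)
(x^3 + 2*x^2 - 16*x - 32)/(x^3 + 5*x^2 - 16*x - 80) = (x + 2)/(x + 5)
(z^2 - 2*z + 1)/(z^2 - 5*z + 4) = (z - 1)/(z - 4)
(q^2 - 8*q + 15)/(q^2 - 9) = (q - 5)/(q + 3)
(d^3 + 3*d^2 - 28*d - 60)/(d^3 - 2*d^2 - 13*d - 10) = (d + 6)/(d + 1)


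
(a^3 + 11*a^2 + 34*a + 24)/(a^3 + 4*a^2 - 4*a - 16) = (a^2 + 7*a + 6)/(a^2 - 4)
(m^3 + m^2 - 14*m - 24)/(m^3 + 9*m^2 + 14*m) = (m^2 - m - 12)/(m*(m + 7))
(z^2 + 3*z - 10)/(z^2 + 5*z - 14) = (z + 5)/(z + 7)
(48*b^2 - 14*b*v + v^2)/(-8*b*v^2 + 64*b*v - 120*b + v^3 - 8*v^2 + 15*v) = (-6*b + v)/(v^2 - 8*v + 15)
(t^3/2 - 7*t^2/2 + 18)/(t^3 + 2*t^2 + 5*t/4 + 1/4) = 2*(t^3 - 7*t^2 + 36)/(4*t^3 + 8*t^2 + 5*t + 1)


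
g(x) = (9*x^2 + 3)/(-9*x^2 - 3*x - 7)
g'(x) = 18*x/(-9*x^2 - 3*x - 7) + (18*x + 3)*(9*x^2 + 3)/(-9*x^2 - 3*x - 7)^2 = 9*(-3*x^2 - 8*x + 1)/(81*x^4 + 54*x^3 + 135*x^2 + 42*x + 49)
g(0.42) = -0.47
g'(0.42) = -0.27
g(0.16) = -0.42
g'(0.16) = -0.05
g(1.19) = -0.68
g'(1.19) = -0.21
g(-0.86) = -0.87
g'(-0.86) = 0.42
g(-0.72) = -0.81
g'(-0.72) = 0.52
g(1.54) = -0.74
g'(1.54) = -0.15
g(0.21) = -0.42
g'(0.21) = -0.11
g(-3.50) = -1.06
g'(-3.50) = -0.01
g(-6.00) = -1.04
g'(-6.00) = -0.00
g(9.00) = -0.96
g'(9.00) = 0.00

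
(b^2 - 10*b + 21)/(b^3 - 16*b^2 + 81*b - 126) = 1/(b - 6)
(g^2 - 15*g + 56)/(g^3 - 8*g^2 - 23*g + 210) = (g - 8)/(g^2 - g - 30)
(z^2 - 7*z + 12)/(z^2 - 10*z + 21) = (z - 4)/(z - 7)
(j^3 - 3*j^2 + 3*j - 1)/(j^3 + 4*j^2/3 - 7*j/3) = 3*(j^2 - 2*j + 1)/(j*(3*j + 7))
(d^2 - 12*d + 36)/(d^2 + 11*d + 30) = (d^2 - 12*d + 36)/(d^2 + 11*d + 30)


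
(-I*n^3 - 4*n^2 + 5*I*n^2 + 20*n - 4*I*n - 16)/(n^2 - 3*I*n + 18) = (-I*n^3 + n^2*(-4 + 5*I) + 4*n*(5 - I) - 16)/(n^2 - 3*I*n + 18)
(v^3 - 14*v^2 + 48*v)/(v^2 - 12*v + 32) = v*(v - 6)/(v - 4)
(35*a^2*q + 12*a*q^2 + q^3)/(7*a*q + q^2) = 5*a + q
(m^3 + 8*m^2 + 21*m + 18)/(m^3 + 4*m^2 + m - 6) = (m + 3)/(m - 1)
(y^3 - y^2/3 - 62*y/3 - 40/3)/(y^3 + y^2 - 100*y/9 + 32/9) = 3*(3*y^2 - 13*y - 10)/(9*y^2 - 27*y + 8)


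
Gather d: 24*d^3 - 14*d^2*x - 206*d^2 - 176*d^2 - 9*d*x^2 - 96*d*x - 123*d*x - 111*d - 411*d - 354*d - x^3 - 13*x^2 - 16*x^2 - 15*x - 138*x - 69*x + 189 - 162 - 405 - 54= 24*d^3 + d^2*(-14*x - 382) + d*(-9*x^2 - 219*x - 876) - x^3 - 29*x^2 - 222*x - 432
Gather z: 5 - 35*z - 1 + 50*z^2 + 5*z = 50*z^2 - 30*z + 4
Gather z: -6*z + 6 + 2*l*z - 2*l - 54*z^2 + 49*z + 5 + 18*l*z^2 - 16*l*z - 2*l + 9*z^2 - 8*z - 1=-4*l + z^2*(18*l - 45) + z*(35 - 14*l) + 10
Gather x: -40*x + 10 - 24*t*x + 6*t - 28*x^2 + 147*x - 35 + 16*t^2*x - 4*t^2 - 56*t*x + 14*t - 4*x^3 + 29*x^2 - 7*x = -4*t^2 + 20*t - 4*x^3 + x^2 + x*(16*t^2 - 80*t + 100) - 25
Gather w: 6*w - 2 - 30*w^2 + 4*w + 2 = -30*w^2 + 10*w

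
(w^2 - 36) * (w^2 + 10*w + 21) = w^4 + 10*w^3 - 15*w^2 - 360*w - 756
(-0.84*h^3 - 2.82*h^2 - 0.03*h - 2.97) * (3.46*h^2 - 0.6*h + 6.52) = -2.9064*h^5 - 9.2532*h^4 - 3.8886*h^3 - 28.6446*h^2 + 1.5864*h - 19.3644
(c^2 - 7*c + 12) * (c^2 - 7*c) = c^4 - 14*c^3 + 61*c^2 - 84*c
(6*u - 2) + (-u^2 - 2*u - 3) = -u^2 + 4*u - 5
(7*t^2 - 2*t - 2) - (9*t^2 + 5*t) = -2*t^2 - 7*t - 2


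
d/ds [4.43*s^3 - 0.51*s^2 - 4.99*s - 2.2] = 13.29*s^2 - 1.02*s - 4.99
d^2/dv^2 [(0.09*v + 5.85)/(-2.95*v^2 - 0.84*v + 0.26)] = (-(0.09*v + 5.85)*(5.9*v + 0.84)*(11.8*v + 1.68) + (1.593*v + 34.6662)*(2.95*v^2 + 0.84*v - 0.26))/(2.95*v^2 + 0.84*v - 0.26)^3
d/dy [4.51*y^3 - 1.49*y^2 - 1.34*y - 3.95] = 13.53*y^2 - 2.98*y - 1.34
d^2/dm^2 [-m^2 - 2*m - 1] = -2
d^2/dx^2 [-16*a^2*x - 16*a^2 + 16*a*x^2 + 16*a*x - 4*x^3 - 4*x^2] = 32*a - 24*x - 8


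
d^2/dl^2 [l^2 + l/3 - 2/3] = 2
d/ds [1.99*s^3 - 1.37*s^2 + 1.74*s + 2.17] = 5.97*s^2 - 2.74*s + 1.74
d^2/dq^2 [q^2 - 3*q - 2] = 2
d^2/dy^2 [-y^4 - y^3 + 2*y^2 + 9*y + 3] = -12*y^2 - 6*y + 4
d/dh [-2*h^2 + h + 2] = 1 - 4*h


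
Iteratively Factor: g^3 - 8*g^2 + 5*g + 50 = (g - 5)*(g^2 - 3*g - 10) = (g - 5)^2*(g + 2)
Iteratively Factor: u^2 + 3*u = (u)*(u + 3)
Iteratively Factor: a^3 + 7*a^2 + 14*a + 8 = (a + 1)*(a^2 + 6*a + 8) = (a + 1)*(a + 4)*(a + 2)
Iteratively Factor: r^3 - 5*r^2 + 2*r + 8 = (r - 4)*(r^2 - r - 2) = (r - 4)*(r + 1)*(r - 2)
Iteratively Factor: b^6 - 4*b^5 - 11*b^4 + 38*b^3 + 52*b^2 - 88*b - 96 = (b - 2)*(b^5 - 2*b^4 - 15*b^3 + 8*b^2 + 68*b + 48) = (b - 2)*(b + 1)*(b^4 - 3*b^3 - 12*b^2 + 20*b + 48) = (b - 3)*(b - 2)*(b + 1)*(b^3 - 12*b - 16) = (b - 3)*(b - 2)*(b + 1)*(b + 2)*(b^2 - 2*b - 8) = (b - 3)*(b - 2)*(b + 1)*(b + 2)^2*(b - 4)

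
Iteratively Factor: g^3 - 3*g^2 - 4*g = (g)*(g^2 - 3*g - 4) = g*(g + 1)*(g - 4)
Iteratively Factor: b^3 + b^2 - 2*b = (b + 2)*(b^2 - b) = (b - 1)*(b + 2)*(b)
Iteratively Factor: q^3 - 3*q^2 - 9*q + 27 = (q - 3)*(q^2 - 9) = (q - 3)*(q + 3)*(q - 3)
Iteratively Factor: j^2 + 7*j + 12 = (j + 3)*(j + 4)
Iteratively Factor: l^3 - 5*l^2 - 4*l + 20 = (l - 5)*(l^2 - 4) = (l - 5)*(l + 2)*(l - 2)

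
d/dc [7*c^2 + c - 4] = 14*c + 1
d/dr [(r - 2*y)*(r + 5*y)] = 2*r + 3*y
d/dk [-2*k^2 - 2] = -4*k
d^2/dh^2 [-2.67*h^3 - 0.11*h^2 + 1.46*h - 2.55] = -16.02*h - 0.22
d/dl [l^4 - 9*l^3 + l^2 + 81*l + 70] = 4*l^3 - 27*l^2 + 2*l + 81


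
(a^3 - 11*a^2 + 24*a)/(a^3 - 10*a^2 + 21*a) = (a - 8)/(a - 7)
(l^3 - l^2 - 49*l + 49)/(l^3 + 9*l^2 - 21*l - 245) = (l^2 - 8*l + 7)/(l^2 + 2*l - 35)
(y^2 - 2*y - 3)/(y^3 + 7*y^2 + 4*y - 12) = (y^2 - 2*y - 3)/(y^3 + 7*y^2 + 4*y - 12)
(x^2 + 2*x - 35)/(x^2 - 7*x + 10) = (x + 7)/(x - 2)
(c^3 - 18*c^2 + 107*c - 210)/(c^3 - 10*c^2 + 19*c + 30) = (c - 7)/(c + 1)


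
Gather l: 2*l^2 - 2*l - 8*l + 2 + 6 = 2*l^2 - 10*l + 8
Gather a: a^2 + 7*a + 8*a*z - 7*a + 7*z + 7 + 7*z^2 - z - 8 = a^2 + 8*a*z + 7*z^2 + 6*z - 1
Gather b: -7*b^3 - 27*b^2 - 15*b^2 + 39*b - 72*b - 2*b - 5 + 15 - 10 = -7*b^3 - 42*b^2 - 35*b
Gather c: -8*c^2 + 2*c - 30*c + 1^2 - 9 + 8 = -8*c^2 - 28*c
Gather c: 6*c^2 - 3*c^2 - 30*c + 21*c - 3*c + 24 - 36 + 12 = 3*c^2 - 12*c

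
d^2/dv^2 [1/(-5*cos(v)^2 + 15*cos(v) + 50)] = (-4*sin(v)^4 + 51*sin(v)^2 + 75*cos(v)/4 + 9*cos(3*v)/4 - 9)/(5*(sin(v)^2 + 3*cos(v) + 9)^3)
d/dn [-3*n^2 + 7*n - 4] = 7 - 6*n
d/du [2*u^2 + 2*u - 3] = 4*u + 2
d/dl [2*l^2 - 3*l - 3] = 4*l - 3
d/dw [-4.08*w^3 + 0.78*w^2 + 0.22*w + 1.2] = -12.24*w^2 + 1.56*w + 0.22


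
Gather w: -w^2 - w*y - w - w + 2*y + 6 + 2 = -w^2 + w*(-y - 2) + 2*y + 8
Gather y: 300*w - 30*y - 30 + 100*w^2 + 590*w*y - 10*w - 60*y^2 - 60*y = 100*w^2 + 290*w - 60*y^2 + y*(590*w - 90) - 30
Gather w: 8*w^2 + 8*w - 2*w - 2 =8*w^2 + 6*w - 2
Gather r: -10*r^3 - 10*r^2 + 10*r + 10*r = -10*r^3 - 10*r^2 + 20*r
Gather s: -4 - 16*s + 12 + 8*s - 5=3 - 8*s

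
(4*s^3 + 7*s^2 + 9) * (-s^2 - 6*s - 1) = -4*s^5 - 31*s^4 - 46*s^3 - 16*s^2 - 54*s - 9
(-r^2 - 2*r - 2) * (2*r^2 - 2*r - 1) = -2*r^4 - 2*r^3 + r^2 + 6*r + 2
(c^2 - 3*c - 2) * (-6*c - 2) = -6*c^3 + 16*c^2 + 18*c + 4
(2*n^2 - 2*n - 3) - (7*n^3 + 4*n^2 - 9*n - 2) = -7*n^3 - 2*n^2 + 7*n - 1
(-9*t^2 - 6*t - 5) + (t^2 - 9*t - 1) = -8*t^2 - 15*t - 6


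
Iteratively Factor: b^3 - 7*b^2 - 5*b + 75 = (b - 5)*(b^2 - 2*b - 15) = (b - 5)*(b + 3)*(b - 5)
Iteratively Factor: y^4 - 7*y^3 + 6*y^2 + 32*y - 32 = (y + 2)*(y^3 - 9*y^2 + 24*y - 16) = (y - 4)*(y + 2)*(y^2 - 5*y + 4) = (y - 4)*(y - 1)*(y + 2)*(y - 4)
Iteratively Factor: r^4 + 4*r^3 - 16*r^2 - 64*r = (r)*(r^3 + 4*r^2 - 16*r - 64) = r*(r + 4)*(r^2 - 16) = r*(r + 4)^2*(r - 4)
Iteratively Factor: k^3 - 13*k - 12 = (k + 3)*(k^2 - 3*k - 4) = (k - 4)*(k + 3)*(k + 1)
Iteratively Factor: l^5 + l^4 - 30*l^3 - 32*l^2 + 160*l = (l - 5)*(l^4 + 6*l^3 - 32*l) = l*(l - 5)*(l^3 + 6*l^2 - 32) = l*(l - 5)*(l + 4)*(l^2 + 2*l - 8) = l*(l - 5)*(l - 2)*(l + 4)*(l + 4)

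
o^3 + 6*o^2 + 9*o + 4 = (o + 1)^2*(o + 4)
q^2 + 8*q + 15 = (q + 3)*(q + 5)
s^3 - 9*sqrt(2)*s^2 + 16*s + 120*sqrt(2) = (s - 6*sqrt(2))*(s - 5*sqrt(2))*(s + 2*sqrt(2))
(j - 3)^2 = j^2 - 6*j + 9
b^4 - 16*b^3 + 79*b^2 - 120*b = b*(b - 8)*(b - 5)*(b - 3)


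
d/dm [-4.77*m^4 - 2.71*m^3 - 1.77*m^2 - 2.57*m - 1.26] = -19.08*m^3 - 8.13*m^2 - 3.54*m - 2.57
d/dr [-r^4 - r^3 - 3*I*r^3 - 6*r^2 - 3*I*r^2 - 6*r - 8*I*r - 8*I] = -4*r^3 - 3*r^2*(1 + 3*I) - 6*r*(2 + I) - 6 - 8*I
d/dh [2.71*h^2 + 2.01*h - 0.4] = 5.42*h + 2.01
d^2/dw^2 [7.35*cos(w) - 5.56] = -7.35*cos(w)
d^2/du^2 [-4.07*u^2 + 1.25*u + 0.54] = -8.14000000000000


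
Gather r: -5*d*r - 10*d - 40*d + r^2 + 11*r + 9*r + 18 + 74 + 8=-50*d + r^2 + r*(20 - 5*d) + 100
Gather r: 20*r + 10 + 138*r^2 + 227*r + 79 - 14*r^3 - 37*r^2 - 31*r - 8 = -14*r^3 + 101*r^2 + 216*r + 81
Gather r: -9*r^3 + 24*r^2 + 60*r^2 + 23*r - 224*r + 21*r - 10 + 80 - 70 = -9*r^3 + 84*r^2 - 180*r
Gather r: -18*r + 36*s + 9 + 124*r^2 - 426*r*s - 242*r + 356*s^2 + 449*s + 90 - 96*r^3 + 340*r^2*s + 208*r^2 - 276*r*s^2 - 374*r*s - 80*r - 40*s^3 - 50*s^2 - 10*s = -96*r^3 + r^2*(340*s + 332) + r*(-276*s^2 - 800*s - 340) - 40*s^3 + 306*s^2 + 475*s + 99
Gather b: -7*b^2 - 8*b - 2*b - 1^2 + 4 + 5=-7*b^2 - 10*b + 8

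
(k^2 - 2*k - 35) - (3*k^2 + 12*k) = -2*k^2 - 14*k - 35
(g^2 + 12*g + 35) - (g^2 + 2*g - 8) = 10*g + 43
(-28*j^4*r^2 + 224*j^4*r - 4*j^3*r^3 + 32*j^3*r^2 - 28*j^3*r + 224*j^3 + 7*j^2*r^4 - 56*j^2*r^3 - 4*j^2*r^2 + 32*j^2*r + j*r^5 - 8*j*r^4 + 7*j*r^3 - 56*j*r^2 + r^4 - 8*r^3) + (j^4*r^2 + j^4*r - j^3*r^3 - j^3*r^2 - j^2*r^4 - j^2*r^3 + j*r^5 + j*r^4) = -27*j^4*r^2 + 225*j^4*r - 5*j^3*r^3 + 31*j^3*r^2 - 28*j^3*r + 224*j^3 + 6*j^2*r^4 - 57*j^2*r^3 - 4*j^2*r^2 + 32*j^2*r + 2*j*r^5 - 7*j*r^4 + 7*j*r^3 - 56*j*r^2 + r^4 - 8*r^3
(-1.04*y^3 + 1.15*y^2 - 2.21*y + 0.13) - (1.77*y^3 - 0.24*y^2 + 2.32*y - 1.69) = -2.81*y^3 + 1.39*y^2 - 4.53*y + 1.82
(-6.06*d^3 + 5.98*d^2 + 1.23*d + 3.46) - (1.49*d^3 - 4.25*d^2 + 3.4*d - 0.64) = -7.55*d^3 + 10.23*d^2 - 2.17*d + 4.1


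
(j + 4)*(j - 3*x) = j^2 - 3*j*x + 4*j - 12*x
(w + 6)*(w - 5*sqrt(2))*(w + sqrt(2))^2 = w^4 - 3*sqrt(2)*w^3 + 6*w^3 - 18*sqrt(2)*w^2 - 18*w^2 - 108*w - 10*sqrt(2)*w - 60*sqrt(2)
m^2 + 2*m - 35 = (m - 5)*(m + 7)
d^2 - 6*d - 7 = (d - 7)*(d + 1)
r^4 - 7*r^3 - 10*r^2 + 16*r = r*(r - 8)*(r - 1)*(r + 2)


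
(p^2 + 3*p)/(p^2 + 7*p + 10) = p*(p + 3)/(p^2 + 7*p + 10)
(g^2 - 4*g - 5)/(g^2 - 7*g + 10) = (g + 1)/(g - 2)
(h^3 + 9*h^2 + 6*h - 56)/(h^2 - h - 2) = (h^2 + 11*h + 28)/(h + 1)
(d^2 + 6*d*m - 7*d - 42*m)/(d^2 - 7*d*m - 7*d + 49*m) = (d + 6*m)/(d - 7*m)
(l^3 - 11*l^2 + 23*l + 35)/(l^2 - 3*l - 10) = (l^2 - 6*l - 7)/(l + 2)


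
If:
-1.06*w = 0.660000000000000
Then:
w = -0.62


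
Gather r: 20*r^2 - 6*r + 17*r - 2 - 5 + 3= 20*r^2 + 11*r - 4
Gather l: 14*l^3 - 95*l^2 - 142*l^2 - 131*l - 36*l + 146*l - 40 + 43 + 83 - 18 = 14*l^3 - 237*l^2 - 21*l + 68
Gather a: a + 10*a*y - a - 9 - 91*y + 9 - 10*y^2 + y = 10*a*y - 10*y^2 - 90*y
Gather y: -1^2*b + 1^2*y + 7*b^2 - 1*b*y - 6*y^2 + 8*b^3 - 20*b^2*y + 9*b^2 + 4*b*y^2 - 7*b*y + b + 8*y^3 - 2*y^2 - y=8*b^3 + 16*b^2 + 8*y^3 + y^2*(4*b - 8) + y*(-20*b^2 - 8*b)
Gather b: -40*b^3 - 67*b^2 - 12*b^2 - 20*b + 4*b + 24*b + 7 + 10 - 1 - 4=-40*b^3 - 79*b^2 + 8*b + 12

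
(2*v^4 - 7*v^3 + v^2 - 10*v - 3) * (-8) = -16*v^4 + 56*v^3 - 8*v^2 + 80*v + 24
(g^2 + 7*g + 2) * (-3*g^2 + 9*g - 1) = -3*g^4 - 12*g^3 + 56*g^2 + 11*g - 2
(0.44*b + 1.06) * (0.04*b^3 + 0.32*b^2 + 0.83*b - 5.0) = 0.0176*b^4 + 0.1832*b^3 + 0.7044*b^2 - 1.3202*b - 5.3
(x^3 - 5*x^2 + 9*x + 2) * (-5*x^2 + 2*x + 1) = -5*x^5 + 27*x^4 - 54*x^3 + 3*x^2 + 13*x + 2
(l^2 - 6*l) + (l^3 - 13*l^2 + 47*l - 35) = l^3 - 12*l^2 + 41*l - 35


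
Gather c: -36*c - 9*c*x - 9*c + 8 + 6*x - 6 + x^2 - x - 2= c*(-9*x - 45) + x^2 + 5*x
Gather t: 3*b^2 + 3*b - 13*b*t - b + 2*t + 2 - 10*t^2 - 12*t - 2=3*b^2 + 2*b - 10*t^2 + t*(-13*b - 10)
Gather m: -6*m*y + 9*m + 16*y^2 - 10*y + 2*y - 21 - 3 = m*(9 - 6*y) + 16*y^2 - 8*y - 24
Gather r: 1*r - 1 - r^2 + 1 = -r^2 + r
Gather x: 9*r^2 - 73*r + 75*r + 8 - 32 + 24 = 9*r^2 + 2*r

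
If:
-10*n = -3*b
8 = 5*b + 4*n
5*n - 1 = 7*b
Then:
No Solution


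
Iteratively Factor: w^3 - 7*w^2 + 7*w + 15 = (w - 3)*(w^2 - 4*w - 5) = (w - 5)*(w - 3)*(w + 1)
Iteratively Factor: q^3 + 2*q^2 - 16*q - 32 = (q - 4)*(q^2 + 6*q + 8) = (q - 4)*(q + 2)*(q + 4)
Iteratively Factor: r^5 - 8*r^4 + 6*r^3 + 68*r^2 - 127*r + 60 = (r - 5)*(r^4 - 3*r^3 - 9*r^2 + 23*r - 12) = (r - 5)*(r - 1)*(r^3 - 2*r^2 - 11*r + 12) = (r - 5)*(r - 1)^2*(r^2 - r - 12) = (r - 5)*(r - 1)^2*(r + 3)*(r - 4)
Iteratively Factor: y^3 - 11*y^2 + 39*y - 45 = (y - 5)*(y^2 - 6*y + 9) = (y - 5)*(y - 3)*(y - 3)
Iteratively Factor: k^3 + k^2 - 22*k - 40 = (k + 4)*(k^2 - 3*k - 10) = (k - 5)*(k + 4)*(k + 2)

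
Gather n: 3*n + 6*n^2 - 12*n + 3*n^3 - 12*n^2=3*n^3 - 6*n^2 - 9*n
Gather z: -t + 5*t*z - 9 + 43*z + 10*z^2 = -t + 10*z^2 + z*(5*t + 43) - 9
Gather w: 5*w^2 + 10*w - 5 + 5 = 5*w^2 + 10*w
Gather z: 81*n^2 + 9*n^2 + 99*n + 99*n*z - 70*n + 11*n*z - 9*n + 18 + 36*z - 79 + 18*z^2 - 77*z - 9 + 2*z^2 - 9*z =90*n^2 + 20*n + 20*z^2 + z*(110*n - 50) - 70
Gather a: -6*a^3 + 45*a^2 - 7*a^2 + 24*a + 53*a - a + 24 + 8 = -6*a^3 + 38*a^2 + 76*a + 32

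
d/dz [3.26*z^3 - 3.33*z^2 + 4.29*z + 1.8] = 9.78*z^2 - 6.66*z + 4.29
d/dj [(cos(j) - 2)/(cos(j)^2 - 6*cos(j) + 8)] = sin(j)/(cos(j) - 4)^2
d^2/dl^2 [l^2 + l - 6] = 2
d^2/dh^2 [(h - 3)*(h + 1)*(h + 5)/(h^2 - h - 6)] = -6/(h^3 + 6*h^2 + 12*h + 8)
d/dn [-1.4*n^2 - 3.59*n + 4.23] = -2.8*n - 3.59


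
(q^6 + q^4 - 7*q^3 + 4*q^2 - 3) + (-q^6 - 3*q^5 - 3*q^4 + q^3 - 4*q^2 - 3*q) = -3*q^5 - 2*q^4 - 6*q^3 - 3*q - 3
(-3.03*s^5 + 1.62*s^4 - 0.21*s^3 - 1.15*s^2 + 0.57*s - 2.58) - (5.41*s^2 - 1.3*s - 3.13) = -3.03*s^5 + 1.62*s^4 - 0.21*s^3 - 6.56*s^2 + 1.87*s + 0.55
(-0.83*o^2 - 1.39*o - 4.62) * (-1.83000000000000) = 1.5189*o^2 + 2.5437*o + 8.4546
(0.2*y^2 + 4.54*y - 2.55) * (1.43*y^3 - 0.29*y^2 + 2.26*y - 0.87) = 0.286*y^5 + 6.4342*y^4 - 4.5111*y^3 + 10.8259*y^2 - 9.7128*y + 2.2185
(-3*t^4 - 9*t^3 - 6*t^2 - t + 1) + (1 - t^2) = -3*t^4 - 9*t^3 - 7*t^2 - t + 2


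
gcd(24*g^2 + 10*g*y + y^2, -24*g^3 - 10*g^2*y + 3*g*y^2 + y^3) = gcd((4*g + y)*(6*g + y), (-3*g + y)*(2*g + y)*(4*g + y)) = 4*g + y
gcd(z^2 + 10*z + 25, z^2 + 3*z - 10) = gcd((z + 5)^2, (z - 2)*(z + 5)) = z + 5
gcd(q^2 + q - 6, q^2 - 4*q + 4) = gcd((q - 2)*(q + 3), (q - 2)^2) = q - 2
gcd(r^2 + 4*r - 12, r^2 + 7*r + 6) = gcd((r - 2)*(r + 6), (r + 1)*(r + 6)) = r + 6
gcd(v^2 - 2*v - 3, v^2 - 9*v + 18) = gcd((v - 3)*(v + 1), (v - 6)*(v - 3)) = v - 3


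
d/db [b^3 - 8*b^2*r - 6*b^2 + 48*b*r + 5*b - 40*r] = 3*b^2 - 16*b*r - 12*b + 48*r + 5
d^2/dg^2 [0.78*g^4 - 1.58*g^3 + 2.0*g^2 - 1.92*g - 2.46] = 9.36*g^2 - 9.48*g + 4.0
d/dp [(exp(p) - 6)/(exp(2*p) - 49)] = (-2*(exp(p) - 6)*exp(p) + exp(2*p) - 49)*exp(p)/(exp(2*p) - 49)^2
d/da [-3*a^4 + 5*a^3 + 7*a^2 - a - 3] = -12*a^3 + 15*a^2 + 14*a - 1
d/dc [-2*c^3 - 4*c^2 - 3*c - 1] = -6*c^2 - 8*c - 3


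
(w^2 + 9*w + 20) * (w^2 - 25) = w^4 + 9*w^3 - 5*w^2 - 225*w - 500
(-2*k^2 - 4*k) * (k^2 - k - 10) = -2*k^4 - 2*k^3 + 24*k^2 + 40*k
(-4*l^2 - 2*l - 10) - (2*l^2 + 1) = -6*l^2 - 2*l - 11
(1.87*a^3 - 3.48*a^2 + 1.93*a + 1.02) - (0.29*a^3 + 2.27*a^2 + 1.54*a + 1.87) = 1.58*a^3 - 5.75*a^2 + 0.39*a - 0.85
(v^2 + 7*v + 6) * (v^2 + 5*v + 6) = v^4 + 12*v^3 + 47*v^2 + 72*v + 36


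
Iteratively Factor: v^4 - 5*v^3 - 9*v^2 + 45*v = (v - 5)*(v^3 - 9*v) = (v - 5)*(v + 3)*(v^2 - 3*v) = (v - 5)*(v - 3)*(v + 3)*(v)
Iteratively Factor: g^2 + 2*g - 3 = (g - 1)*(g + 3)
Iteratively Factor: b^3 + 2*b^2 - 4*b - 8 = (b + 2)*(b^2 - 4) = (b - 2)*(b + 2)*(b + 2)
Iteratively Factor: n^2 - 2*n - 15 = (n + 3)*(n - 5)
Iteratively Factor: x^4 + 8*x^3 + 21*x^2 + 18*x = (x + 2)*(x^3 + 6*x^2 + 9*x) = x*(x + 2)*(x^2 + 6*x + 9) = x*(x + 2)*(x + 3)*(x + 3)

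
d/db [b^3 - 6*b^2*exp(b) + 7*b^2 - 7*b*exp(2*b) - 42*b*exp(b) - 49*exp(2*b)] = -6*b^2*exp(b) + 3*b^2 - 14*b*exp(2*b) - 54*b*exp(b) + 14*b - 105*exp(2*b) - 42*exp(b)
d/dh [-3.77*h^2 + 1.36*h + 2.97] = 1.36 - 7.54*h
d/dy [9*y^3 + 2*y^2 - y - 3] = 27*y^2 + 4*y - 1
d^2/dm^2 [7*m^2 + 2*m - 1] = 14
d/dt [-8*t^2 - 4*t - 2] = -16*t - 4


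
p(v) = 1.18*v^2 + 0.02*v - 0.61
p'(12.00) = 28.34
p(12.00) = 169.55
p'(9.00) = 21.26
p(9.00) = 95.15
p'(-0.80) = -1.87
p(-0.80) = 0.13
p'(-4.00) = -9.42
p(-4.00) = 18.19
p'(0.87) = 2.07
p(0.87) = 0.30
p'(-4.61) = -10.86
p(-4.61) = 24.38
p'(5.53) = 13.07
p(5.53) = 35.59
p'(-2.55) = -6.00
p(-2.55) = 7.01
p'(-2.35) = -5.53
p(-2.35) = 5.86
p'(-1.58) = -3.71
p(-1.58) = 2.30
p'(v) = 2.36*v + 0.02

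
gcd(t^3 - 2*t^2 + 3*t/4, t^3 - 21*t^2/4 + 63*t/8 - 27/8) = t - 3/2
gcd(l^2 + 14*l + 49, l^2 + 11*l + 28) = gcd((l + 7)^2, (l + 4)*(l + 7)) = l + 7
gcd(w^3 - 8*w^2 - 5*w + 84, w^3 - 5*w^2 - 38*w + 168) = w^2 - 11*w + 28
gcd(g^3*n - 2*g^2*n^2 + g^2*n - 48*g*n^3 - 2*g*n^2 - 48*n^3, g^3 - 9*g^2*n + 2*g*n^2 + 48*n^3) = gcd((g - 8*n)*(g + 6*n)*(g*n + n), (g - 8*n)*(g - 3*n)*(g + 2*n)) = g - 8*n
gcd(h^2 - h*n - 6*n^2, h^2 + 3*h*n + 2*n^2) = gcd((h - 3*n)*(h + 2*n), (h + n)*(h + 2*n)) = h + 2*n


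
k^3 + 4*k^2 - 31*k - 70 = (k - 5)*(k + 2)*(k + 7)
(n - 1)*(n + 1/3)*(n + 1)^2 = n^4 + 4*n^3/3 - 2*n^2/3 - 4*n/3 - 1/3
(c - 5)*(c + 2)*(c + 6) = c^3 + 3*c^2 - 28*c - 60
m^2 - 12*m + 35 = (m - 7)*(m - 5)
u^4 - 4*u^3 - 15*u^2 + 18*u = u*(u - 6)*(u - 1)*(u + 3)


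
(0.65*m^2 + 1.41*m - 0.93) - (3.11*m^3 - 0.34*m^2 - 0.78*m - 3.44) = -3.11*m^3 + 0.99*m^2 + 2.19*m + 2.51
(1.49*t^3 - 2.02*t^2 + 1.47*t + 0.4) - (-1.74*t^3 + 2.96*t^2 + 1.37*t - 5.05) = 3.23*t^3 - 4.98*t^2 + 0.0999999999999999*t + 5.45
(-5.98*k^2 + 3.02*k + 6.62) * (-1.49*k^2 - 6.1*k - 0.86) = 8.9102*k^4 + 31.9782*k^3 - 23.143*k^2 - 42.9792*k - 5.6932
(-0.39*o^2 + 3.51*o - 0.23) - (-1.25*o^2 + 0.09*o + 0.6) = 0.86*o^2 + 3.42*o - 0.83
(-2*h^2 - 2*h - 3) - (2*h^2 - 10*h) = -4*h^2 + 8*h - 3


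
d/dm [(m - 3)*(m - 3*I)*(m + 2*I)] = 3*m^2 - 2*m*(3 + I) + 6 + 3*I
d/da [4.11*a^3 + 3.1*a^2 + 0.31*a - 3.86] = 12.33*a^2 + 6.2*a + 0.31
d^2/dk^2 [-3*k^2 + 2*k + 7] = -6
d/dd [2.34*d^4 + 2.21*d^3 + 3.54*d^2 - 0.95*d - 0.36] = 9.36*d^3 + 6.63*d^2 + 7.08*d - 0.95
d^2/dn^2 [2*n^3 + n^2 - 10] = 12*n + 2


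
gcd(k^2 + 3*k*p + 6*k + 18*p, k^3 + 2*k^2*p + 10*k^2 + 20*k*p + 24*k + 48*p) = k + 6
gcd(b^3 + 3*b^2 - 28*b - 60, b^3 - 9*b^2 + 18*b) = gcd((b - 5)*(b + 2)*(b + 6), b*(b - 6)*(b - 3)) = 1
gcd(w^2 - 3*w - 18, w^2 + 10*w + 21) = w + 3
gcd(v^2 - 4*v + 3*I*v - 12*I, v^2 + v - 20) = v - 4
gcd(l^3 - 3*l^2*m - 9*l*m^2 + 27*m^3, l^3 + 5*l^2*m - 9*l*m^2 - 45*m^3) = l^2 - 9*m^2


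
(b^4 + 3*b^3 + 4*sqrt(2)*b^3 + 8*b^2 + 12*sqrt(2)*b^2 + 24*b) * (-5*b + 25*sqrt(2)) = -5*b^5 - 15*b^4 + 5*sqrt(2)*b^4 + 15*sqrt(2)*b^3 + 160*b^3 + 200*sqrt(2)*b^2 + 480*b^2 + 600*sqrt(2)*b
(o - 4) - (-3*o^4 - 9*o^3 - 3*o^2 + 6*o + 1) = 3*o^4 + 9*o^3 + 3*o^2 - 5*o - 5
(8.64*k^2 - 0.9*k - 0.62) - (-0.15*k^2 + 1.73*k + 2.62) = 8.79*k^2 - 2.63*k - 3.24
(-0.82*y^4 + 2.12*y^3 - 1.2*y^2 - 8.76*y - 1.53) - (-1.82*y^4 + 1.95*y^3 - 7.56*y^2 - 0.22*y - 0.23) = 1.0*y^4 + 0.17*y^3 + 6.36*y^2 - 8.54*y - 1.3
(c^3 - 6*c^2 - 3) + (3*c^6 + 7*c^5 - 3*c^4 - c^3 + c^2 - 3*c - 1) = 3*c^6 + 7*c^5 - 3*c^4 - 5*c^2 - 3*c - 4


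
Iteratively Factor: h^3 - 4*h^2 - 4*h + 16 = (h - 4)*(h^2 - 4) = (h - 4)*(h - 2)*(h + 2)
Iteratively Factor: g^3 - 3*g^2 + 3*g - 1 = (g - 1)*(g^2 - 2*g + 1) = (g - 1)^2*(g - 1)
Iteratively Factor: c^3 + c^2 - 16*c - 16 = (c + 4)*(c^2 - 3*c - 4) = (c + 1)*(c + 4)*(c - 4)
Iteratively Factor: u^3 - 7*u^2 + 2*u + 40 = (u + 2)*(u^2 - 9*u + 20) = (u - 5)*(u + 2)*(u - 4)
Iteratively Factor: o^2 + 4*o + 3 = (o + 1)*(o + 3)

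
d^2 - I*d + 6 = (d - 3*I)*(d + 2*I)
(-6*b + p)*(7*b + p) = -42*b^2 + b*p + p^2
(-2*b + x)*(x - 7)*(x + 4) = -2*b*x^2 + 6*b*x + 56*b + x^3 - 3*x^2 - 28*x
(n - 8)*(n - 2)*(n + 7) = n^3 - 3*n^2 - 54*n + 112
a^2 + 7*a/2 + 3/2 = (a + 1/2)*(a + 3)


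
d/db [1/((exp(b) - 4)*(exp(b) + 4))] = -2*exp(2*b)/(exp(4*b) - 32*exp(2*b) + 256)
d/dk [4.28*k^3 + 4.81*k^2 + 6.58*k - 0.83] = 12.84*k^2 + 9.62*k + 6.58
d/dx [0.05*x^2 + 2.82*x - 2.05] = 0.1*x + 2.82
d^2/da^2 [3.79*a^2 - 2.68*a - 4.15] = 7.58000000000000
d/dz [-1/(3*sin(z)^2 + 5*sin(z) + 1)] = (6*sin(z) + 5)*cos(z)/(3*sin(z)^2 + 5*sin(z) + 1)^2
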